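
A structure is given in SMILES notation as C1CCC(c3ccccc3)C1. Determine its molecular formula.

C11H14

Atom tally by fragment:
  cyclopentane ring core → C:5 H:10
  (− 1 ring H displaced by substituents)
  + C6H5 → C:6 H:5
Element totals:
  C: 11
  H: 14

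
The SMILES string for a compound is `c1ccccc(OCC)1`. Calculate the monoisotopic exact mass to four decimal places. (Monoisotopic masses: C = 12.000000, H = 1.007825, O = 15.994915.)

122.0732

Atom tally by fragment:
  benzene ring core → C:6 H:6
  (− 1 ring H displaced by substituents)
  + OC2H5 → C:2 H:5 O:1
Element totals:
  C: 8
  H: 10
  O: 1
Molecular formula: C8H10O.
  M = 8(12.0) + 10(1.007825) + 15.994915
    = 96.000000 + 10.078250 + 15.994915 = 122.073165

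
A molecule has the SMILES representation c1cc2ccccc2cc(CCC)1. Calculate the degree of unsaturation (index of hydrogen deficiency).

Atom tally by fragment:
  naphthalene ring system core → C:10 H:8
  (− 1 ring H displaced by substituents)
  + CH2CH2CH3 → C:3 H:7
Element totals:
  C: 13
  H: 14
Molecular formula: C13H14.
DoU = (2C + 2 + N − H − X) / 2 = (2·13 + 2 + 0 − 14 − 0) / 2 = 7.

7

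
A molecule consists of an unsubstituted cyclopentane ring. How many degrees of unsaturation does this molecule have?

1

Atom tally by fragment:
  cyclopentane ring core → C:5 H:10
Element totals:
  C: 5
  H: 10
Molecular formula: C5H10.
DoU = (2C + 2 + N − H − X) / 2 = (2·5 + 2 + 0 − 10 − 0) / 2 = 1.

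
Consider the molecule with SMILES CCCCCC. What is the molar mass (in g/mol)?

Atom tally by fragment:
  CH3 → C:1 H:3
  CH2 → C:1 H:2
  CH2 → C:1 H:2
  CH2 → C:1 H:2
  CH2 → C:1 H:2
  CH3 → C:1 H:3
Element totals:
  C: 6
  H: 14
Molecular formula: C6H14.
  M = 6(12.011) + 14(1.008)
    = 72.066 + 14.112 = 86.178

86.18 g/mol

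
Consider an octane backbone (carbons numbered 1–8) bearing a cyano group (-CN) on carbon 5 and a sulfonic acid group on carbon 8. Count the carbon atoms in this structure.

9

Atom tally by fragment:
  CH3 → C:1 H:3
  CH2 → C:1 H:2
  CH2 → C:1 H:2
  CH2 → C:1 H:2
  CH(CN) → C:2 H:1 N:1
  CH2 → C:1 H:2
  CH2 → C:1 H:2
  CH2SO3H → C:1 H:3 S:1 O:3
Element totals:
  C: 9
  H: 17
  N: 1
  O: 3
  S: 1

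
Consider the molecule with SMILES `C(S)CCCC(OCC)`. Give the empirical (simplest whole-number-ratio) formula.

C7H16OS

Atom tally by fragment:
  HSCH2 → C:1 H:3 S:1
  CH2 → C:1 H:2
  CH2 → C:1 H:2
  CH2 → C:1 H:2
  CH2OC2H5 → C:3 H:7 O:1
Element totals:
  C: 7
  H: 16
  O: 1
  S: 1
Molecular formula: C7H16OS.
gcd of subscripts (7, 16, 1, 1) = 1, so the empirical formula equals the molecular formula.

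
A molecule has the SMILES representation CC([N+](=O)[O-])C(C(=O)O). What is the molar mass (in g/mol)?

Atom tally by fragment:
  CH3 → C:1 H:3
  CH(NO2) → C:1 H:1 N:1 O:2
  CH2COOH → C:2 H:3 O:2
Element totals:
  C: 4
  H: 7
  N: 1
  O: 4
Molecular formula: C4H7NO4.
  M = 4(12.011) + 7(1.008) + 14.007 + 4(15.999)
    = 48.044 + 7.056 + 14.007 + 63.996 = 133.103

133.10 g/mol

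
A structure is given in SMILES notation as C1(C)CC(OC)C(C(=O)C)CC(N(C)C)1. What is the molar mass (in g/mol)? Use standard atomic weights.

213.32 g/mol

Atom tally by fragment:
  cyclohexane ring core → C:6 H:12
  (− 4 ring H displaced by substituents)
  + CH3 → C:1 H:3
  + OCH3 → C:1 H:3 O:1
  + COCH3 → C:2 H:3 O:1
  + N(CH3)2 → N:1 C:2 H:6
Element totals:
  C: 12
  H: 23
  N: 1
  O: 2
Molecular formula: C12H23NO2.
  M = 12(12.011) + 23(1.008) + 14.007 + 2(15.999)
    = 144.132 + 23.184 + 14.007 + 31.998 = 213.321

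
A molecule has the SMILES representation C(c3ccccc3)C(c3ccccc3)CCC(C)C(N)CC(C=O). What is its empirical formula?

Atom tally by fragment:
  C6H5CH2 → C:7 H:7
  CH(C6H5) → C:7 H:6
  CH2 → C:1 H:2
  CH2 → C:1 H:2
  CH(CH3) → C:2 H:4
  CH(NH2) → C:1 H:3 N:1
  CH2 → C:1 H:2
  CH2CHO → C:2 H:3 O:1
Element totals:
  C: 22
  H: 29
  N: 1
  O: 1
Molecular formula: C22H29NO.
gcd of subscripts (22, 29, 1, 1) = 1, so the empirical formula equals the molecular formula.

C22H29NO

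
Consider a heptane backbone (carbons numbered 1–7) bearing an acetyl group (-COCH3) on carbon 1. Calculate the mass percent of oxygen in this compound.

11.25%

Atom tally by fragment:
  CH3COCH2 → C:3 H:5 O:1
  CH2 → C:1 H:2
  CH2 → C:1 H:2
  CH2 → C:1 H:2
  CH2 → C:1 H:2
  CH2 → C:1 H:2
  CH3 → C:1 H:3
Element totals:
  C: 9
  H: 18
  O: 1
Molecular formula: C9H18O.
Molar mass = 142.242 g/mol.
Mass from O: 1 × 15.999 = 15.999 g/mol.
%O = 15.999 / 142.242 × 100 = 11.25%.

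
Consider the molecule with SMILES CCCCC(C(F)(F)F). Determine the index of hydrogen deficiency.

0

Atom tally by fragment:
  CH3 → C:1 H:3
  CH2 → C:1 H:2
  CH2 → C:1 H:2
  CH2 → C:1 H:2
  CH2CF3 → C:2 H:2 F:3
Element totals:
  C: 6
  H: 11
  F: 3
Molecular formula: C6H11F3.
DoU = (2C + 2 + N − H − X) / 2 = (2·6 + 2 + 0 − 11 − 3) / 2 = 0.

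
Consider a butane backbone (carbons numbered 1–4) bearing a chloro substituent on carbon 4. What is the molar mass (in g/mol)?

92.57 g/mol

Atom tally by fragment:
  CH3 → C:1 H:3
  CH2 → C:1 H:2
  CH2 → C:1 H:2
  CH2Cl → C:1 H:2 Cl:1
Element totals:
  C: 4
  H: 9
  Cl: 1
Molecular formula: C4H9Cl.
  M = 4(12.011) + 9(1.008) + 35.45
    = 48.044 + 9.072 + 35.450 = 92.566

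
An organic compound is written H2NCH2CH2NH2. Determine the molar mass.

60.10 g/mol

Atom tally by fragment:
  H2NCH2 → C:1 H:4 N:1
  CH2NH2 → C:1 H:4 N:1
Element totals:
  C: 2
  H: 8
  N: 2
Molecular formula: C2H8N2.
  M = 2(12.011) + 8(1.008) + 2(14.007)
    = 24.022 + 8.064 + 28.014 = 60.100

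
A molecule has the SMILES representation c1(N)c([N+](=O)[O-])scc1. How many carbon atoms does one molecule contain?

Atom tally by fragment:
  thiophene ring core → C:4 H:4 S:1
  (− 2 ring H displaced by substituents)
  + NH2 → N:1 H:2
  + NO2 → N:1 O:2
Element totals:
  C: 4
  H: 4
  N: 2
  O: 2
  S: 1

4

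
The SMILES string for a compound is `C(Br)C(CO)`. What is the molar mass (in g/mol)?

138.99 g/mol

Atom tally by fragment:
  BrCH2 → C:1 H:2 Br:1
  CH2CH2OH → C:2 H:5 O:1
Element totals:
  C: 3
  H: 7
  Br: 1
  O: 1
Molecular formula: C3H7BrO.
  M = 3(12.011) + 7(1.008) + 79.904 + 15.999
    = 36.033 + 7.056 + 79.904 + 15.999 = 138.992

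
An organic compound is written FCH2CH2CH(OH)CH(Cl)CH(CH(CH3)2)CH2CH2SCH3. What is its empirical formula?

Atom tally by fragment:
  FCH2 → C:1 H:2 F:1
  CH2 → C:1 H:2
  CH(OH) → C:1 H:2 O:1
  CH(Cl) → C:1 H:1 Cl:1
  CH(CH(CH3)2) → C:4 H:8
  CH2 → C:1 H:2
  CH2SCH3 → C:2 H:5 S:1
Element totals:
  C: 11
  H: 22
  Cl: 1
  F: 1
  O: 1
  S: 1
Molecular formula: C11H22ClFOS.
gcd of subscripts (11, 1, 1, 22, 1, 1) = 1, so the empirical formula equals the molecular formula.

C11H22ClFOS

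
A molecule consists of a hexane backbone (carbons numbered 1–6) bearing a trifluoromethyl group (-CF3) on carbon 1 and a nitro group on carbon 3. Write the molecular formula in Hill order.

Atom tally by fragment:
  F3CCH2 → C:2 H:2 F:3
  CH2 → C:1 H:2
  CH(NO2) → C:1 H:1 N:1 O:2
  CH2 → C:1 H:2
  CH2 → C:1 H:2
  CH3 → C:1 H:3
Element totals:
  C: 7
  H: 12
  F: 3
  N: 1
  O: 2

C7H12F3NO2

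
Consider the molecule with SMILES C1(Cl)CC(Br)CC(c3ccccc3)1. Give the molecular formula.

C11H12BrCl

Atom tally by fragment:
  cyclopentane ring core → C:5 H:10
  (− 3 ring H displaced by substituents)
  + Cl → Cl:1
  + Br → Br:1
  + C6H5 → C:6 H:5
Element totals:
  C: 11
  H: 12
  Br: 1
  Cl: 1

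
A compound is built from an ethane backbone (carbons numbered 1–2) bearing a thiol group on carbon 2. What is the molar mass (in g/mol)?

62.13 g/mol

Atom tally by fragment:
  CH3 → C:1 H:3
  CH2SH → C:1 H:3 S:1
Element totals:
  C: 2
  H: 6
  S: 1
Molecular formula: C2H6S.
  M = 2(12.011) + 6(1.008) + 32.06
    = 24.022 + 6.048 + 32.060 = 62.130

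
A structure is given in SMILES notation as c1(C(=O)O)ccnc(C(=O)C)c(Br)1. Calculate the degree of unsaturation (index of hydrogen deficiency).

6

Atom tally by fragment:
  pyridine ring core → C:5 H:5 N:1
  (− 3 ring H displaced by substituents)
  + COOH → C:1 H:1 O:2
  + COCH3 → C:2 H:3 O:1
  + Br → Br:1
Element totals:
  C: 8
  H: 6
  Br: 1
  N: 1
  O: 3
Molecular formula: C8H6BrNO3.
DoU = (2C + 2 + N − H − X) / 2 = (2·8 + 2 + 1 − 6 − 1) / 2 = 6.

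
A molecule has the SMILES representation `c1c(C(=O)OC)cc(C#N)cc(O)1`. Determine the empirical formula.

Atom tally by fragment:
  benzene ring core → C:6 H:6
  (− 3 ring H displaced by substituents)
  + COOCH3 → C:2 H:3 O:2
  + CN → C:1 N:1
  + OH → O:1 H:1
Element totals:
  C: 9
  H: 7
  N: 1
  O: 3
Molecular formula: C9H7NO3.
gcd of subscripts (9, 7, 1, 3) = 1, so the empirical formula equals the molecular formula.

C9H7NO3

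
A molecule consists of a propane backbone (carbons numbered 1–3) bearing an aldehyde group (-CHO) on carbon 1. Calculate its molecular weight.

72.11 g/mol

Atom tally by fragment:
  OHCCH2 → C:2 H:3 O:1
  CH2 → C:1 H:2
  CH3 → C:1 H:3
Element totals:
  C: 4
  H: 8
  O: 1
Molecular formula: C4H8O.
  M = 4(12.011) + 8(1.008) + 15.999
    = 48.044 + 8.064 + 15.999 = 72.107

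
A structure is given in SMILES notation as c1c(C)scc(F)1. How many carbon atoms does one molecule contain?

Atom tally by fragment:
  thiophene ring core → C:4 H:4 S:1
  (− 2 ring H displaced by substituents)
  + CH3 → C:1 H:3
  + F → F:1
Element totals:
  C: 5
  H: 5
  F: 1
  S: 1

5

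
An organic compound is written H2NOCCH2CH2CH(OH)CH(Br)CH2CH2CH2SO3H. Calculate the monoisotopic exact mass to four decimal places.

Atom tally by fragment:
  H2NOCCH2 → C:2 H:4 O:1 N:1
  CH2 → C:1 H:2
  CH(OH) → C:1 H:2 O:1
  CH(Br) → C:1 H:1 Br:1
  CH2 → C:1 H:2
  CH2 → C:1 H:2
  CH2SO3H → C:1 H:3 S:1 O:3
Element totals:
  C: 8
  H: 16
  Br: 1
  N: 1
  O: 5
  S: 1
Molecular formula: C8H16BrNO5S.
  M = 8(12.0) + 16(1.007825) + 78.918338 + 14.003074 + 5(15.994915) + 31.972071
    = 96.000000 + 16.125200 + 78.918338 + 14.003074 + 79.974575 + 31.972071 = 316.993258

316.9933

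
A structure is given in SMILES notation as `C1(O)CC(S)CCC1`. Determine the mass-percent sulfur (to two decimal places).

Atom tally by fragment:
  cyclohexane ring core → C:6 H:12
  (− 2 ring H displaced by substituents)
  + OH → O:1 H:1
  + SH → S:1 H:1
Element totals:
  C: 6
  H: 12
  O: 1
  S: 1
Molecular formula: C6H12OS.
Molar mass = 132.221 g/mol.
Mass from S: 1 × 32.06 = 32.060 g/mol.
%S = 32.060 / 132.221 × 100 = 24.25%.

24.25%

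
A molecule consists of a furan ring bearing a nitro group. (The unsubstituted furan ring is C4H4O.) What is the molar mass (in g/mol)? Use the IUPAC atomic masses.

113.07 g/mol

Atom tally by fragment:
  furan ring core → C:4 H:4 O:1
  (− 1 ring H displaced by substituents)
  + NO2 → N:1 O:2
Element totals:
  C: 4
  H: 3
  N: 1
  O: 3
Molecular formula: C4H3NO3.
  M = 4(12.011) + 3(1.008) + 14.007 + 3(15.999)
    = 48.044 + 3.024 + 14.007 + 47.997 = 113.072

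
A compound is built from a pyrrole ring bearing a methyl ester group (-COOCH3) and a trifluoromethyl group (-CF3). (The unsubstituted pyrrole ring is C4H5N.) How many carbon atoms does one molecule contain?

Atom tally by fragment:
  pyrrole ring core → C:4 H:5 N:1
  (− 2 ring H displaced by substituents)
  + COOCH3 → C:2 H:3 O:2
  + CF3 → C:1 F:3
Element totals:
  C: 7
  H: 6
  F: 3
  N: 1
  O: 2

7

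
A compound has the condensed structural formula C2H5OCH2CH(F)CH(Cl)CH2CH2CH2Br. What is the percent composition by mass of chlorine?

Atom tally by fragment:
  C2H5OCH2 → C:3 H:7 O:1
  CH(F) → C:1 H:1 F:1
  CH(Cl) → C:1 H:1 Cl:1
  CH2 → C:1 H:2
  CH2 → C:1 H:2
  CH2Br → C:1 H:2 Br:1
Element totals:
  C: 8
  H: 15
  Br: 1
  Cl: 1
  F: 1
  O: 1
Molecular formula: C8H15BrClFO.
Molar mass = 261.559 g/mol.
Mass from Cl: 1 × 35.45 = 35.450 g/mol.
%Cl = 35.450 / 261.559 × 100 = 13.55%.

13.55%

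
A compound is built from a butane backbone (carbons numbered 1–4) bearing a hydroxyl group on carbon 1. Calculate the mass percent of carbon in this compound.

Atom tally by fragment:
  HOCH2 → C:1 H:3 O:1
  CH2 → C:1 H:2
  CH2 → C:1 H:2
  CH3 → C:1 H:3
Element totals:
  C: 4
  H: 10
  O: 1
Molecular formula: C4H10O.
Molar mass = 74.123 g/mol.
Mass from C: 4 × 12.011 = 48.044 g/mol.
%C = 48.044 / 74.123 × 100 = 64.82%.

64.82%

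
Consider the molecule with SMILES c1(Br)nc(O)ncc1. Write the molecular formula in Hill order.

C4H3BrN2O

Atom tally by fragment:
  pyrimidine ring core → C:4 H:4 N:2
  (− 2 ring H displaced by substituents)
  + Br → Br:1
  + OH → O:1 H:1
Element totals:
  C: 4
  H: 3
  Br: 1
  N: 2
  O: 1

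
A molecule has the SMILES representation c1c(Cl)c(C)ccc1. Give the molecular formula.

Atom tally by fragment:
  benzene ring core → C:6 H:6
  (− 2 ring H displaced by substituents)
  + Cl → Cl:1
  + CH3 → C:1 H:3
Element totals:
  C: 7
  H: 7
  Cl: 1

C7H7Cl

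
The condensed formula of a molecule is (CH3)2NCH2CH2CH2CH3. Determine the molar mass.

Atom tally by fragment:
  (CH3)2NCH2 → C:3 H:8 N:1
  CH2 → C:1 H:2
  CH2 → C:1 H:2
  CH3 → C:1 H:3
Element totals:
  C: 6
  H: 15
  N: 1
Molecular formula: C6H15N.
  M = 6(12.011) + 15(1.008) + 14.007
    = 72.066 + 15.120 + 14.007 = 101.193

101.19 g/mol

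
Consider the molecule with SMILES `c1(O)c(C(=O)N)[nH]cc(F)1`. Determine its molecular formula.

Atom tally by fragment:
  pyrrole ring core → C:4 H:5 N:1
  (− 3 ring H displaced by substituents)
  + OH → O:1 H:1
  + CONH2 → C:1 H:2 O:1 N:1
  + F → F:1
Element totals:
  C: 5
  H: 5
  F: 1
  N: 2
  O: 2

C5H5FN2O2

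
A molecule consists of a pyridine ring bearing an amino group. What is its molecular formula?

Atom tally by fragment:
  pyridine ring core → C:5 H:5 N:1
  (− 1 ring H displaced by substituents)
  + NH2 → N:1 H:2
Element totals:
  C: 5
  H: 6
  N: 2

C5H6N2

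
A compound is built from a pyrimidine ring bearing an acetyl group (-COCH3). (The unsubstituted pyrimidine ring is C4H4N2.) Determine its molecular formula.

C6H6N2O

Atom tally by fragment:
  pyrimidine ring core → C:4 H:4 N:2
  (− 1 ring H displaced by substituents)
  + COCH3 → C:2 H:3 O:1
Element totals:
  C: 6
  H: 6
  N: 2
  O: 1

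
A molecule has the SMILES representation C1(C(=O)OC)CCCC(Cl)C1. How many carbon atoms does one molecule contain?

8

Atom tally by fragment:
  cyclohexane ring core → C:6 H:12
  (− 2 ring H displaced by substituents)
  + COOCH3 → C:2 H:3 O:2
  + Cl → Cl:1
Element totals:
  C: 8
  H: 13
  Cl: 1
  O: 2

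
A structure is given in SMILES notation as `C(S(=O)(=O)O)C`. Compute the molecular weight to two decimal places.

110.13 g/mol

Atom tally by fragment:
  HO3SCH2 → C:1 H:3 S:1 O:3
  CH3 → C:1 H:3
Element totals:
  C: 2
  H: 6
  O: 3
  S: 1
Molecular formula: C2H6O3S.
  M = 2(12.011) + 6(1.008) + 3(15.999) + 32.06
    = 24.022 + 6.048 + 47.997 + 32.060 = 110.127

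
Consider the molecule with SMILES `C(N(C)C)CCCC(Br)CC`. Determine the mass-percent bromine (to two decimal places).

35.97%

Atom tally by fragment:
  (CH3)2NCH2 → C:3 H:8 N:1
  CH2 → C:1 H:2
  CH2 → C:1 H:2
  CH2 → C:1 H:2
  CH(Br) → C:1 H:1 Br:1
  CH2 → C:1 H:2
  CH3 → C:1 H:3
Element totals:
  C: 9
  H: 20
  Br: 1
  N: 1
Molecular formula: C9H20BrN.
Molar mass = 222.170 g/mol.
Mass from Br: 1 × 79.904 = 79.904 g/mol.
%Br = 79.904 / 222.170 × 100 = 35.97%.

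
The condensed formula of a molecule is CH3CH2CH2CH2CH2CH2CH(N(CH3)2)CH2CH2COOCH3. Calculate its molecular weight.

Element totals:
  C: 13
  H: 27
  N: 1
  O: 2
Molecular formula: C13H27NO2.
  M = 13(12.011) + 27(1.008) + 14.007 + 2(15.999)
    = 156.143 + 27.216 + 14.007 + 31.998 = 229.364

229.36 g/mol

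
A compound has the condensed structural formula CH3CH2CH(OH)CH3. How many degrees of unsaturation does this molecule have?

Atom tally by fragment:
  CH3 → C:1 H:3
  CH2 → C:1 H:2
  CH(OH) → C:1 H:2 O:1
  CH3 → C:1 H:3
Element totals:
  C: 4
  H: 10
  O: 1
Molecular formula: C4H10O.
DoU = (2C + 2 + N − H − X) / 2 = (2·4 + 2 + 0 − 10 − 0) / 2 = 0.

0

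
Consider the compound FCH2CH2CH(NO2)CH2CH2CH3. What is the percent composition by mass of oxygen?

21.45%

Element totals:
  C: 6
  H: 12
  F: 1
  N: 1
  O: 2
Molecular formula: C6H12FNO2.
Molar mass = 149.165 g/mol.
Mass from O: 2 × 15.999 = 31.998 g/mol.
%O = 31.998 / 149.165 × 100 = 21.45%.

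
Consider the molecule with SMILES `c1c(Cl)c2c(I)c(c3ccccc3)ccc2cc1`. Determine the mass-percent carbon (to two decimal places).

Atom tally by fragment:
  naphthalene ring system core → C:10 H:8
  (− 3 ring H displaced by substituents)
  + Cl → Cl:1
  + I → I:1
  + C6H5 → C:6 H:5
Element totals:
  C: 16
  H: 10
  Cl: 1
  I: 1
Molecular formula: C16H10ClI.
Molar mass = 364.610 g/mol.
Mass from C: 16 × 12.011 = 192.176 g/mol.
%C = 192.176 / 364.610 × 100 = 52.71%.

52.71%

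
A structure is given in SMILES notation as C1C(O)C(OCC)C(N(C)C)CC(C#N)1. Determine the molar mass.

Atom tally by fragment:
  cyclohexane ring core → C:6 H:12
  (− 4 ring H displaced by substituents)
  + OH → O:1 H:1
  + OC2H5 → C:2 H:5 O:1
  + N(CH3)2 → N:1 C:2 H:6
  + CN → C:1 N:1
Element totals:
  C: 11
  H: 20
  N: 2
  O: 2
Molecular formula: C11H20N2O2.
  M = 11(12.011) + 20(1.008) + 2(14.007) + 2(15.999)
    = 132.121 + 20.160 + 28.014 + 31.998 = 212.293

212.29 g/mol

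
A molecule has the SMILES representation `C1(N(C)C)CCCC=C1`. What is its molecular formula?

C8H15N

Atom tally by fragment:
  cyclohexene ring core → C:6 H:10
  (− 1 ring H displaced by substituents)
  + N(CH3)2 → N:1 C:2 H:6
Element totals:
  C: 8
  H: 15
  N: 1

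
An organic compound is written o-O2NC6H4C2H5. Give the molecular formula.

C8H9NO2

Atom tally by fragment:
  benzene ring core → C:6 H:6
  (− 2 ring H displaced by substituents)
  + NO2 → N:1 O:2
  + C2H5 → C:2 H:5
Element totals:
  C: 8
  H: 9
  N: 1
  O: 2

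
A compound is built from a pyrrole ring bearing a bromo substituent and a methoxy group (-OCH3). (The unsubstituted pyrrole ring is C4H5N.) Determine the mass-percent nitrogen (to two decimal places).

7.96%

Atom tally by fragment:
  pyrrole ring core → C:4 H:5 N:1
  (− 2 ring H displaced by substituents)
  + Br → Br:1
  + OCH3 → C:1 H:3 O:1
Element totals:
  C: 5
  H: 6
  Br: 1
  N: 1
  O: 1
Molecular formula: C5H6BrNO.
Molar mass = 176.013 g/mol.
Mass from N: 1 × 14.007 = 14.007 g/mol.
%N = 14.007 / 176.013 × 100 = 7.96%.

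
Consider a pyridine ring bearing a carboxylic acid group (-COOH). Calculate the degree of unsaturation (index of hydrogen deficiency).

5

Atom tally by fragment:
  pyridine ring core → C:5 H:5 N:1
  (− 1 ring H displaced by substituents)
  + COOH → C:1 H:1 O:2
Element totals:
  C: 6
  H: 5
  N: 1
  O: 2
Molecular formula: C6H5NO2.
DoU = (2C + 2 + N − H − X) / 2 = (2·6 + 2 + 1 − 5 − 0) / 2 = 5.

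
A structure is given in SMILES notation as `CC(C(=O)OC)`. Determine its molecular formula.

Atom tally by fragment:
  CH3 → C:1 H:3
  CH2COOCH3 → C:3 H:5 O:2
Element totals:
  C: 4
  H: 8
  O: 2

C4H8O2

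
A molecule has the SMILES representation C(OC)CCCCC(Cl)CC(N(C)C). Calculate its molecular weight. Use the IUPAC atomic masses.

Atom tally by fragment:
  CH3OCH2 → C:2 H:5 O:1
  CH2 → C:1 H:2
  CH2 → C:1 H:2
  CH2 → C:1 H:2
  CH2 → C:1 H:2
  CH(Cl) → C:1 H:1 Cl:1
  CH2 → C:1 H:2
  CH2N(CH3)2 → C:3 H:8 N:1
Element totals:
  C: 11
  H: 24
  Cl: 1
  N: 1
  O: 1
Molecular formula: C11H24ClNO.
  M = 11(12.011) + 24(1.008) + 35.45 + 14.007 + 15.999
    = 132.121 + 24.192 + 35.450 + 14.007 + 15.999 = 221.769

221.77 g/mol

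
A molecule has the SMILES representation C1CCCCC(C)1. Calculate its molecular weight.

98.19 g/mol

Atom tally by fragment:
  cyclohexane ring core → C:6 H:12
  (− 1 ring H displaced by substituents)
  + CH3 → C:1 H:3
Element totals:
  C: 7
  H: 14
Molecular formula: C7H14.
  M = 7(12.011) + 14(1.008)
    = 84.077 + 14.112 = 98.189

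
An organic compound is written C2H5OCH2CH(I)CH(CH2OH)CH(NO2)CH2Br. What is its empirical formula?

Atom tally by fragment:
  C2H5OCH2 → C:3 H:7 O:1
  CH(I) → C:1 H:1 I:1
  CH(CH2OH) → C:2 H:4 O:1
  CH(NO2) → C:1 H:1 N:1 O:2
  CH2Br → C:1 H:2 Br:1
Element totals:
  C: 8
  H: 15
  Br: 1
  I: 1
  N: 1
  O: 4
Molecular formula: C8H15BrINO4.
gcd of subscripts (1, 8, 15, 1, 1, 4) = 1, so the empirical formula equals the molecular formula.

C8H15BrINO4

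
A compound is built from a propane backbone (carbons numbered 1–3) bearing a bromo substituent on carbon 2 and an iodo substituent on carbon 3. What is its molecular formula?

C3H6BrI

Atom tally by fragment:
  CH3 → C:1 H:3
  CH(Br) → C:1 H:1 Br:1
  CH2I → C:1 H:2 I:1
Element totals:
  C: 3
  H: 6
  Br: 1
  I: 1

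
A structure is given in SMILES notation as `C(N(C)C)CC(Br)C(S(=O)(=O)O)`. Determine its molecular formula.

C6H14BrNO3S

Atom tally by fragment:
  (CH3)2NCH2 → C:3 H:8 N:1
  CH2 → C:1 H:2
  CH(Br) → C:1 H:1 Br:1
  CH2SO3H → C:1 H:3 S:1 O:3
Element totals:
  C: 6
  H: 14
  Br: 1
  N: 1
  O: 3
  S: 1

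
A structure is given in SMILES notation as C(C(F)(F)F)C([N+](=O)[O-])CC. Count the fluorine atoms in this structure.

Atom tally by fragment:
  F3CCH2 → C:2 H:2 F:3
  CH(NO2) → C:1 H:1 N:1 O:2
  CH2 → C:1 H:2
  CH3 → C:1 H:3
Element totals:
  C: 5
  H: 8
  F: 3
  N: 1
  O: 2

3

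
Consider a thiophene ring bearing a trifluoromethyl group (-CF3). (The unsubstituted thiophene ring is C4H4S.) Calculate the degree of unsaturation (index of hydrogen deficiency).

Atom tally by fragment:
  thiophene ring core → C:4 H:4 S:1
  (− 1 ring H displaced by substituents)
  + CF3 → C:1 F:3
Element totals:
  C: 5
  H: 3
  F: 3
  S: 1
Molecular formula: C5H3F3S.
DoU = (2C + 2 + N − H − X) / 2 = (2·5 + 2 + 0 − 3 − 3) / 2 = 3.

3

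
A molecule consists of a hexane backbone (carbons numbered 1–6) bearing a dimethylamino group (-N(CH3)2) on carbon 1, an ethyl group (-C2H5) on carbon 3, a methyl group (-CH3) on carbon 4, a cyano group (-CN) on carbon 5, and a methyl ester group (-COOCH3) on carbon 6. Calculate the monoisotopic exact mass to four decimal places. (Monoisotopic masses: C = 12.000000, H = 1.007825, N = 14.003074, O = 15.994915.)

Atom tally by fragment:
  (CH3)2NCH2 → C:3 H:8 N:1
  CH2 → C:1 H:2
  CH(C2H5) → C:3 H:6
  CH(CH3) → C:2 H:4
  CH(CN) → C:2 H:1 N:1
  CH2COOCH3 → C:3 H:5 O:2
Element totals:
  C: 14
  H: 26
  N: 2
  O: 2
Molecular formula: C14H26N2O2.
  M = 14(12.0) + 26(1.007825) + 2(14.003074) + 2(15.994915)
    = 168.000000 + 26.203450 + 28.006148 + 31.989830 = 254.199428

254.1994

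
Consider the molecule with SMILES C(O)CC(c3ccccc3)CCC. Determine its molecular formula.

C12H18O

Atom tally by fragment:
  HOCH2 → C:1 H:3 O:1
  CH2 → C:1 H:2
  CH(C6H5) → C:7 H:6
  CH2 → C:1 H:2
  CH2 → C:1 H:2
  CH3 → C:1 H:3
Element totals:
  C: 12
  H: 18
  O: 1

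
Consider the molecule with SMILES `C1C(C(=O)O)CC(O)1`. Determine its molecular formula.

Atom tally by fragment:
  cyclobutane ring core → C:4 H:8
  (− 2 ring H displaced by substituents)
  + COOH → C:1 H:1 O:2
  + OH → O:1 H:1
Element totals:
  C: 5
  H: 8
  O: 3

C5H8O3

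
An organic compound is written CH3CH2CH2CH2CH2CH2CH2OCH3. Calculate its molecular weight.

130.23 g/mol

Atom tally by fragment:
  CH3 → C:1 H:3
  CH2 → C:1 H:2
  CH2 → C:1 H:2
  CH2 → C:1 H:2
  CH2 → C:1 H:2
  CH2 → C:1 H:2
  CH2OCH3 → C:2 H:5 O:1
Element totals:
  C: 8
  H: 18
  O: 1
Molecular formula: C8H18O.
  M = 8(12.011) + 18(1.008) + 15.999
    = 96.088 + 18.144 + 15.999 = 130.231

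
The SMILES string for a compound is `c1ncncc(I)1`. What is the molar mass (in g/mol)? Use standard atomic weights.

205.99 g/mol

Atom tally by fragment:
  pyrimidine ring core → C:4 H:4 N:2
  (− 1 ring H displaced by substituents)
  + I → I:1
Element totals:
  C: 4
  H: 3
  I: 1
  N: 2
Molecular formula: C4H3IN2.
  M = 4(12.011) + 3(1.008) + 126.904 + 2(14.007)
    = 48.044 + 3.024 + 126.904 + 28.014 = 205.986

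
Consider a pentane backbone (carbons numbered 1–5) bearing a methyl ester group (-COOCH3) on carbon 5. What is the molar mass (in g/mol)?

Atom tally by fragment:
  CH3 → C:1 H:3
  CH2 → C:1 H:2
  CH2 → C:1 H:2
  CH2 → C:1 H:2
  CH2COOCH3 → C:3 H:5 O:2
Element totals:
  C: 7
  H: 14
  O: 2
Molecular formula: C7H14O2.
  M = 7(12.011) + 14(1.008) + 2(15.999)
    = 84.077 + 14.112 + 31.998 = 130.187

130.19 g/mol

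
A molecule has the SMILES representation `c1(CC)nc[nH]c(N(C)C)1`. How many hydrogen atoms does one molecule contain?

Atom tally by fragment:
  imidazole ring core → C:3 H:4 N:2
  (− 2 ring H displaced by substituents)
  + C2H5 → C:2 H:5
  + N(CH3)2 → N:1 C:2 H:6
Element totals:
  C: 7
  H: 13
  N: 3

13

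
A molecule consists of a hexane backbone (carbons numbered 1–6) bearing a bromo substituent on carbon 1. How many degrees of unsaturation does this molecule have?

Atom tally by fragment:
  BrCH2 → C:1 H:2 Br:1
  CH2 → C:1 H:2
  CH2 → C:1 H:2
  CH2 → C:1 H:2
  CH2 → C:1 H:2
  CH3 → C:1 H:3
Element totals:
  C: 6
  H: 13
  Br: 1
Molecular formula: C6H13Br.
DoU = (2C + 2 + N − H − X) / 2 = (2·6 + 2 + 0 − 13 − 1) / 2 = 0.

0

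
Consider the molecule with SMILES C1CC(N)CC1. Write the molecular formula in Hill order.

C5H11N

Atom tally by fragment:
  cyclopentane ring core → C:5 H:10
  (− 1 ring H displaced by substituents)
  + NH2 → N:1 H:2
Element totals:
  C: 5
  H: 11
  N: 1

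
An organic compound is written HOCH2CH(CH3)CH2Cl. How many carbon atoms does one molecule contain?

4

Element totals:
  C: 4
  H: 9
  Cl: 1
  O: 1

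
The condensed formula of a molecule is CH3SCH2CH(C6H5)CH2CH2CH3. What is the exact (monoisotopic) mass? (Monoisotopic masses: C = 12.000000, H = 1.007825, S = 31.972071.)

194.1129

Atom tally by fragment:
  CH3SCH2 → C:2 H:5 S:1
  CH(C6H5) → C:7 H:6
  CH2 → C:1 H:2
  CH2 → C:1 H:2
  CH3 → C:1 H:3
Element totals:
  C: 12
  H: 18
  S: 1
Molecular formula: C12H18S.
  M = 12(12.0) + 18(1.007825) + 31.972071
    = 144.000000 + 18.140850 + 31.972071 = 194.112921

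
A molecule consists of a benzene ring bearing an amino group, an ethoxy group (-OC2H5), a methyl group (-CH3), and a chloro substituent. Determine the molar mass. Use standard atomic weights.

Atom tally by fragment:
  benzene ring core → C:6 H:6
  (− 4 ring H displaced by substituents)
  + NH2 → N:1 H:2
  + OC2H5 → C:2 H:5 O:1
  + CH3 → C:1 H:3
  + Cl → Cl:1
Element totals:
  C: 9
  H: 12
  Cl: 1
  N: 1
  O: 1
Molecular formula: C9H12ClNO.
  M = 9(12.011) + 12(1.008) + 35.45 + 14.007 + 15.999
    = 108.099 + 12.096 + 35.450 + 14.007 + 15.999 = 185.651

185.65 g/mol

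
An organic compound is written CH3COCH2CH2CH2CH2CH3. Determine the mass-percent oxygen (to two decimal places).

Atom tally by fragment:
  CH3COCH2 → C:3 H:5 O:1
  CH2 → C:1 H:2
  CH2 → C:1 H:2
  CH2 → C:1 H:2
  CH3 → C:1 H:3
Element totals:
  C: 7
  H: 14
  O: 1
Molecular formula: C7H14O.
Molar mass = 114.188 g/mol.
Mass from O: 1 × 15.999 = 15.999 g/mol.
%O = 15.999 / 114.188 × 100 = 14.01%.

14.01%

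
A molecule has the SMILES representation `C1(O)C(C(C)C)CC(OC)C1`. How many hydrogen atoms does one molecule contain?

18

Atom tally by fragment:
  cyclopentane ring core → C:5 H:10
  (− 3 ring H displaced by substituents)
  + OH → O:1 H:1
  + CH(CH3)2 → C:3 H:7
  + OCH3 → C:1 H:3 O:1
Element totals:
  C: 9
  H: 18
  O: 2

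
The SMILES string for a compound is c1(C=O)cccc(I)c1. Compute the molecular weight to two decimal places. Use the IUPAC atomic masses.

232.02 g/mol

Atom tally by fragment:
  benzene ring core → C:6 H:6
  (− 2 ring H displaced by substituents)
  + CHO → C:1 H:1 O:1
  + I → I:1
Element totals:
  C: 7
  H: 5
  I: 1
  O: 1
Molecular formula: C7H5IO.
  M = 7(12.011) + 5(1.008) + 126.904 + 15.999
    = 84.077 + 5.040 + 126.904 + 15.999 = 232.020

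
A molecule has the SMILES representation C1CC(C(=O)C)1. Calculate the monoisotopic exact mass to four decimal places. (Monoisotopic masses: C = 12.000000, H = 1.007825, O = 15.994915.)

84.0575

Atom tally by fragment:
  cyclopropane ring core → C:3 H:6
  (− 1 ring H displaced by substituents)
  + COCH3 → C:2 H:3 O:1
Element totals:
  C: 5
  H: 8
  O: 1
Molecular formula: C5H8O.
  M = 5(12.0) + 8(1.007825) + 15.994915
    = 60.000000 + 8.062600 + 15.994915 = 84.057515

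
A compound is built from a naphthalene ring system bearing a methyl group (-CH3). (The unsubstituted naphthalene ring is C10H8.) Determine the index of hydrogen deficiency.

7

Atom tally by fragment:
  naphthalene ring system core → C:10 H:8
  (− 1 ring H displaced by substituents)
  + CH3 → C:1 H:3
Element totals:
  C: 11
  H: 10
Molecular formula: C11H10.
DoU = (2C + 2 + N − H − X) / 2 = (2·11 + 2 + 0 − 10 − 0) / 2 = 7.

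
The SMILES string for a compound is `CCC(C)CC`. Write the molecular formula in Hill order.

Atom tally by fragment:
  CH3 → C:1 H:3
  CH2 → C:1 H:2
  CH(CH3) → C:2 H:4
  CH2 → C:1 H:2
  CH3 → C:1 H:3
Element totals:
  C: 6
  H: 14

C6H14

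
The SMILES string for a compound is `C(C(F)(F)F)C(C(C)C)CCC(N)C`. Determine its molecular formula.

Atom tally by fragment:
  F3CCH2 → C:2 H:2 F:3
  CH(CH(CH3)2) → C:4 H:8
  CH2 → C:1 H:2
  CH2 → C:1 H:2
  CH(NH2) → C:1 H:3 N:1
  CH3 → C:1 H:3
Element totals:
  C: 10
  H: 20
  F: 3
  N: 1

C10H20F3N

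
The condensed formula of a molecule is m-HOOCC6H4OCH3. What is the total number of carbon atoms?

Element totals:
  C: 8
  H: 8
  O: 3

8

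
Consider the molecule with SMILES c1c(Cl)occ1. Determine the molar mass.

Atom tally by fragment:
  furan ring core → C:4 H:4 O:1
  (− 1 ring H displaced by substituents)
  + Cl → Cl:1
Element totals:
  C: 4
  H: 3
  Cl: 1
  O: 1
Molecular formula: C4H3ClO.
  M = 4(12.011) + 3(1.008) + 35.45 + 15.999
    = 48.044 + 3.024 + 35.450 + 15.999 = 102.517

102.52 g/mol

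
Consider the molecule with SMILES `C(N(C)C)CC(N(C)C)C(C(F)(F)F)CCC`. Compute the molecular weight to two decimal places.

254.34 g/mol

Atom tally by fragment:
  (CH3)2NCH2 → C:3 H:8 N:1
  CH2 → C:1 H:2
  CH(N(CH3)2) → C:3 H:7 N:1
  CH(CF3) → C:2 H:1 F:3
  CH2 → C:1 H:2
  CH2 → C:1 H:2
  CH3 → C:1 H:3
Element totals:
  C: 12
  H: 25
  F: 3
  N: 2
Molecular formula: C12H25F3N2.
  M = 12(12.011) + 25(1.008) + 3(18.998) + 2(14.007)
    = 144.132 + 25.200 + 56.994 + 28.014 = 254.340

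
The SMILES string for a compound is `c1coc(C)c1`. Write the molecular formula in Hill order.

C5H6O

Atom tally by fragment:
  furan ring core → C:4 H:4 O:1
  (− 1 ring H displaced by substituents)
  + CH3 → C:1 H:3
Element totals:
  C: 5
  H: 6
  O: 1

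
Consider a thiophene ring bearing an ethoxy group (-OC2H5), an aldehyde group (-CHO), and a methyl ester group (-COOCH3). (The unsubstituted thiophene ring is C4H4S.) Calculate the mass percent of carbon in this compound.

50.46%

Atom tally by fragment:
  thiophene ring core → C:4 H:4 S:1
  (− 3 ring H displaced by substituents)
  + OC2H5 → C:2 H:5 O:1
  + CHO → C:1 H:1 O:1
  + COOCH3 → C:2 H:3 O:2
Element totals:
  C: 9
  H: 10
  O: 4
  S: 1
Molecular formula: C9H10O4S.
Molar mass = 214.235 g/mol.
Mass from C: 9 × 12.011 = 108.099 g/mol.
%C = 108.099 / 214.235 × 100 = 50.46%.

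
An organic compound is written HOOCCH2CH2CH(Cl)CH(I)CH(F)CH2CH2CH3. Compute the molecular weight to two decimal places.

Atom tally by fragment:
  HOOCCH2 → C:2 H:3 O:2
  CH2 → C:1 H:2
  CH(Cl) → C:1 H:1 Cl:1
  CH(I) → C:1 H:1 I:1
  CH(F) → C:1 H:1 F:1
  CH2 → C:1 H:2
  CH2 → C:1 H:2
  CH3 → C:1 H:3
Element totals:
  C: 9
  H: 15
  Cl: 1
  F: 1
  I: 1
  O: 2
Molecular formula: C9H15ClFIO2.
  M = 9(12.011) + 15(1.008) + 35.45 + 18.998 + 126.904 + 2(15.999)
    = 108.099 + 15.120 + 35.450 + 18.998 + 126.904 + 31.998 = 336.569

336.57 g/mol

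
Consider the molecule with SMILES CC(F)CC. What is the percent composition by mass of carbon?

63.12%

Atom tally by fragment:
  CH3 → C:1 H:3
  CH(F) → C:1 H:1 F:1
  CH2 → C:1 H:2
  CH3 → C:1 H:3
Element totals:
  C: 4
  H: 9
  F: 1
Molecular formula: C4H9F.
Molar mass = 76.114 g/mol.
Mass from C: 4 × 12.011 = 48.044 g/mol.
%C = 48.044 / 76.114 × 100 = 63.12%.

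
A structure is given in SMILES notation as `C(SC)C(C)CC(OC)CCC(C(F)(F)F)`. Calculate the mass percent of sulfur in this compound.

12.41%

Atom tally by fragment:
  CH3SCH2 → C:2 H:5 S:1
  CH(CH3) → C:2 H:4
  CH2 → C:1 H:2
  CH(OCH3) → C:2 H:4 O:1
  CH2 → C:1 H:2
  CH2 → C:1 H:2
  CH2CF3 → C:2 H:2 F:3
Element totals:
  C: 11
  H: 21
  F: 3
  O: 1
  S: 1
Molecular formula: C11H21F3OS.
Molar mass = 258.342 g/mol.
Mass from S: 1 × 32.06 = 32.060 g/mol.
%S = 32.060 / 258.342 × 100 = 12.41%.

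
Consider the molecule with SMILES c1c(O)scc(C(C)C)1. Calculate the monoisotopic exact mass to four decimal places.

Atom tally by fragment:
  thiophene ring core → C:4 H:4 S:1
  (− 2 ring H displaced by substituents)
  + OH → O:1 H:1
  + CH(CH3)2 → C:3 H:7
Element totals:
  C: 7
  H: 10
  O: 1
  S: 1
Molecular formula: C7H10OS.
  M = 7(12.0) + 10(1.007825) + 15.994915 + 31.972071
    = 84.000000 + 10.078250 + 15.994915 + 31.972071 = 142.045236

142.0452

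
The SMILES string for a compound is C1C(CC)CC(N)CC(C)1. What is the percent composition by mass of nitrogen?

9.92%

Atom tally by fragment:
  cyclohexane ring core → C:6 H:12
  (− 3 ring H displaced by substituents)
  + C2H5 → C:2 H:5
  + NH2 → N:1 H:2
  + CH3 → C:1 H:3
Element totals:
  C: 9
  H: 19
  N: 1
Molecular formula: C9H19N.
Molar mass = 141.258 g/mol.
Mass from N: 1 × 14.007 = 14.007 g/mol.
%N = 14.007 / 141.258 × 100 = 9.92%.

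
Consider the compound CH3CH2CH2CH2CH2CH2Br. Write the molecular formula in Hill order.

C6H13Br

Atom tally by fragment:
  CH3 → C:1 H:3
  CH2 → C:1 H:2
  CH2 → C:1 H:2
  CH2 → C:1 H:2
  CH2 → C:1 H:2
  CH2Br → C:1 H:2 Br:1
Element totals:
  C: 6
  H: 13
  Br: 1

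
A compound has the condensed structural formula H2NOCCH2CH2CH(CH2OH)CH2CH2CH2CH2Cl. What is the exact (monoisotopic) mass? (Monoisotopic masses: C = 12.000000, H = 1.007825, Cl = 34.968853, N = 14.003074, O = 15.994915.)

Element totals:
  C: 9
  H: 18
  Cl: 1
  N: 1
  O: 2
Molecular formula: C9H18ClNO2.
  M = 9(12.0) + 18(1.007825) + 34.968853 + 14.003074 + 2(15.994915)
    = 108.000000 + 18.140850 + 34.968853 + 14.003074 + 31.989830 = 207.102607

207.1026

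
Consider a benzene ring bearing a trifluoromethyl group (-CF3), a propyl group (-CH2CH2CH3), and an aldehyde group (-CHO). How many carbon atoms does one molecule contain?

11

Atom tally by fragment:
  benzene ring core → C:6 H:6
  (− 3 ring H displaced by substituents)
  + CF3 → C:1 F:3
  + CH2CH2CH3 → C:3 H:7
  + CHO → C:1 H:1 O:1
Element totals:
  C: 11
  H: 11
  F: 3
  O: 1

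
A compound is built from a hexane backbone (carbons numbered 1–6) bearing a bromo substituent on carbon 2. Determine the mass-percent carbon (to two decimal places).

43.66%

Atom tally by fragment:
  CH3 → C:1 H:3
  CH(Br) → C:1 H:1 Br:1
  CH2 → C:1 H:2
  CH2 → C:1 H:2
  CH2 → C:1 H:2
  CH3 → C:1 H:3
Element totals:
  C: 6
  H: 13
  Br: 1
Molecular formula: C6H13Br.
Molar mass = 165.074 g/mol.
Mass from C: 6 × 12.011 = 72.066 g/mol.
%C = 72.066 / 165.074 × 100 = 43.66%.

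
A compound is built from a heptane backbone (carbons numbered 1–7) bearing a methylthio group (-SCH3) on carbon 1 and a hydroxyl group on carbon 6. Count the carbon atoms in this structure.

8

Atom tally by fragment:
  CH3SCH2 → C:2 H:5 S:1
  CH2 → C:1 H:2
  CH2 → C:1 H:2
  CH2 → C:1 H:2
  CH2 → C:1 H:2
  CH(OH) → C:1 H:2 O:1
  CH3 → C:1 H:3
Element totals:
  C: 8
  H: 18
  O: 1
  S: 1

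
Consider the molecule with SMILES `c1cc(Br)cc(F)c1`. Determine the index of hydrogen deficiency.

Atom tally by fragment:
  benzene ring core → C:6 H:6
  (− 2 ring H displaced by substituents)
  + Br → Br:1
  + F → F:1
Element totals:
  C: 6
  H: 4
  Br: 1
  F: 1
Molecular formula: C6H4BrF.
DoU = (2C + 2 + N − H − X) / 2 = (2·6 + 2 + 0 − 4 − 2) / 2 = 4.

4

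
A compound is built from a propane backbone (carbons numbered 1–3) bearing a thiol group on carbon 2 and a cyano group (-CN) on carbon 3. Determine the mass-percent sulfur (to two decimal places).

Atom tally by fragment:
  CH3 → C:1 H:3
  CH(SH) → C:1 H:2 S:1
  CH2CN → C:2 H:2 N:1
Element totals:
  C: 4
  H: 7
  N: 1
  S: 1
Molecular formula: C4H7NS.
Molar mass = 101.167 g/mol.
Mass from S: 1 × 32.06 = 32.060 g/mol.
%S = 32.060 / 101.167 × 100 = 31.69%.

31.69%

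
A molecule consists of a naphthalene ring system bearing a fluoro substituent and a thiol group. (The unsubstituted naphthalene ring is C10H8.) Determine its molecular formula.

Atom tally by fragment:
  naphthalene ring system core → C:10 H:8
  (− 2 ring H displaced by substituents)
  + F → F:1
  + SH → S:1 H:1
Element totals:
  C: 10
  H: 7
  F: 1
  S: 1

C10H7FS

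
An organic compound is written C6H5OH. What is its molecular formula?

C6H6O

Atom tally by fragment:
  benzene ring core → C:6 H:6
  (− 1 ring H displaced by substituents)
  + OH → O:1 H:1
Element totals:
  C: 6
  H: 6
  O: 1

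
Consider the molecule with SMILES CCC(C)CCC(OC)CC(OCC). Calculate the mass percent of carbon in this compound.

Atom tally by fragment:
  CH3 → C:1 H:3
  CH2 → C:1 H:2
  CH(CH3) → C:2 H:4
  CH2 → C:1 H:2
  CH2 → C:1 H:2
  CH(OCH3) → C:2 H:4 O:1
  CH2 → C:1 H:2
  CH2OC2H5 → C:3 H:7 O:1
Element totals:
  C: 12
  H: 26
  O: 2
Molecular formula: C12H26O2.
Molar mass = 202.338 g/mol.
Mass from C: 12 × 12.011 = 144.132 g/mol.
%C = 144.132 / 202.338 × 100 = 71.23%.

71.23%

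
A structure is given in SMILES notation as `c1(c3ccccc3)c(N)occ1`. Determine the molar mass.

159.19 g/mol

Atom tally by fragment:
  furan ring core → C:4 H:4 O:1
  (− 2 ring H displaced by substituents)
  + C6H5 → C:6 H:5
  + NH2 → N:1 H:2
Element totals:
  C: 10
  H: 9
  N: 1
  O: 1
Molecular formula: C10H9NO.
  M = 10(12.011) + 9(1.008) + 14.007 + 15.999
    = 120.110 + 9.072 + 14.007 + 15.999 = 159.188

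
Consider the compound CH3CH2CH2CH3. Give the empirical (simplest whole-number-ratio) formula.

Element totals:
  C: 4
  H: 10
Molecular formula: C4H10.
gcd of subscripts = 2; dividing each by 2:
  C: 4/2 = 2
  H: 10/2 = 5

C2H5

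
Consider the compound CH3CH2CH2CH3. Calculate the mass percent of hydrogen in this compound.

Atom tally by fragment:
  CH3 → C:1 H:3
  CH2 → C:1 H:2
  CH2 → C:1 H:2
  CH3 → C:1 H:3
Element totals:
  C: 4
  H: 10
Molecular formula: C4H10.
Molar mass = 58.124 g/mol.
Mass from H: 10 × 1.008 = 10.080 g/mol.
%H = 10.080 / 58.124 × 100 = 17.34%.

17.34%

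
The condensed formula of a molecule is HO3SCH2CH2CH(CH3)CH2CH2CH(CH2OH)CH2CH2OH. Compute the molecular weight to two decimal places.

Atom tally by fragment:
  HO3SCH2 → C:1 H:3 S:1 O:3
  CH2 → C:1 H:2
  CH(CH3) → C:2 H:4
  CH2 → C:1 H:2
  CH2 → C:1 H:2
  CH(CH2OH) → C:2 H:4 O:1
  CH2CH2OH → C:2 H:5 O:1
Element totals:
  C: 10
  H: 22
  O: 5
  S: 1
Molecular formula: C10H22O5S.
  M = 10(12.011) + 22(1.008) + 5(15.999) + 32.06
    = 120.110 + 22.176 + 79.995 + 32.060 = 254.341

254.34 g/mol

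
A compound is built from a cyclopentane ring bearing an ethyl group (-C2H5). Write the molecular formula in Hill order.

C7H14

Atom tally by fragment:
  cyclopentane ring core → C:5 H:10
  (− 1 ring H displaced by substituents)
  + C2H5 → C:2 H:5
Element totals:
  C: 7
  H: 14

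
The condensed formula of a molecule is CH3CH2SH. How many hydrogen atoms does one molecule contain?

Atom tally by fragment:
  CH3 → C:1 H:3
  CH2SH → C:1 H:3 S:1
Element totals:
  C: 2
  H: 6
  S: 1

6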